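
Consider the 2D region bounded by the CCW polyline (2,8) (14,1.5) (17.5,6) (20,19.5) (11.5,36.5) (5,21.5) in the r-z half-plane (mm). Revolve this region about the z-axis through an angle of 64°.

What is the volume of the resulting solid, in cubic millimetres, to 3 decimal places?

Profile (r,z), 6 vertices: (2,8) (14,1.5) (17.5,6) (20,19.5) (11.5,36.5) (5,21.5)
edge 0: (2,8)→(14,1.5)  cross = 2·1.5 − 14·8 = -109.0000; (r_i+r_j)·cross = 16·-109.0000 = -1744.0000
edge 1: (14,1.5)→(17.5,6)  cross = 14·6 − 17.5·1.5 = 57.7500; (r_i+r_j)·cross = 31.5·57.7500 = 1819.1250
edge 2: (17.5,6)→(20,19.5)  cross = 17.5·19.5 − 20·6 = 221.2500; (r_i+r_j)·cross = 37.5·221.2500 = 8296.8750
edge 3: (20,19.5)→(11.5,36.5)  cross = 20·36.5 − 11.5·19.5 = 505.7500; (r_i+r_j)·cross = 31.5·505.7500 = 15931.1250
edge 4: (11.5,36.5)→(5,21.5)  cross = 11.5·21.5 − 5·36.5 = 64.7500; (r_i+r_j)·cross = 16.5·64.7500 = 1068.3750
edge 5: (5,21.5)→(2,8)  cross = 5·8 − 2·21.5 = -3.0000; (r_i+r_j)·cross = 7·-3.0000 = -21.0000
Σcross = 737.5000 → A = |Σcross|/2 = 368.7500 mm²
Σ(r_i+r_j)·cross = 25350.5000 → first moment M = |Σ|/6 = 4225.0833
R_c = M/A = 4225.0833/368.7500 = 11.4579 mm
θ = 64° = 1.117011 rad
V = θ·R_c·A = 1.117011·11.4579·368.7500 = 4719.463 mm³

Volume = 4719.463 mm³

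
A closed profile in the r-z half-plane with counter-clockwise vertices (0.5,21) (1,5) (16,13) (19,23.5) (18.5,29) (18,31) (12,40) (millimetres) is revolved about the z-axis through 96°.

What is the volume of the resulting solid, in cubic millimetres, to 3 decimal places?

Profile (r,z), 7 vertices: (0.5,21) (1,5) (16,13) (19,23.5) (18.5,29) (18,31) (12,40)
edge 0: (0.5,21)→(1,5)  cross = 0.5·5 − 1·21 = -18.5000; (r_i+r_j)·cross = 1.5·-18.5000 = -27.7500
edge 1: (1,5)→(16,13)  cross = 1·13 − 16·5 = -67.0000; (r_i+r_j)·cross = 17·-67.0000 = -1139.0000
edge 2: (16,13)→(19,23.5)  cross = 16·23.5 − 19·13 = 129.0000; (r_i+r_j)·cross = 35·129.0000 = 4515.0000
edge 3: (19,23.5)→(18.5,29)  cross = 19·29 − 18.5·23.5 = 116.2500; (r_i+r_j)·cross = 37.5·116.2500 = 4359.3750
edge 4: (18.5,29)→(18,31)  cross = 18.5·31 − 18·29 = 51.5000; (r_i+r_j)·cross = 36.5·51.5000 = 1879.7500
edge 5: (18,31)→(12,40)  cross = 18·40 − 12·31 = 348.0000; (r_i+r_j)·cross = 30·348.0000 = 10440.0000
edge 6: (12,40)→(0.5,21)  cross = 12·21 − 0.5·40 = 232.0000; (r_i+r_j)·cross = 12.5·232.0000 = 2900.0000
Σcross = 791.2500 → A = |Σcross|/2 = 395.6250 mm²
Σ(r_i+r_j)·cross = 22927.3750 → first moment M = |Σ|/6 = 3821.2292
R_c = M/A = 3821.2292/395.6250 = 9.6587 mm
θ = 96° = 1.675516 rad
V = θ·R_c·A = 1.675516·9.6587·395.6250 = 6402.531 mm³

Volume = 6402.531 mm³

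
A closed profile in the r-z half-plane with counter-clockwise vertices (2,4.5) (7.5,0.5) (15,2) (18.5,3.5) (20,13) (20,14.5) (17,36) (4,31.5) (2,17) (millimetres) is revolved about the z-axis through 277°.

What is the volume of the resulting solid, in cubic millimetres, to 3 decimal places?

Profile (r,z), 9 vertices: (2,4.5) (7.5,0.5) (15,2) (18.5,3.5) (20,13) (20,14.5) (17,36) (4,31.5) (2,17)
edge 0: (2,4.5)→(7.5,0.5)  cross = 2·0.5 − 7.5·4.5 = -32.7500; (r_i+r_j)·cross = 9.5·-32.7500 = -311.1250
edge 1: (7.5,0.5)→(15,2)  cross = 7.5·2 − 15·0.5 = 7.5000; (r_i+r_j)·cross = 22.5·7.5000 = 168.7500
edge 2: (15,2)→(18.5,3.5)  cross = 15·3.5 − 18.5·2 = 15.5000; (r_i+r_j)·cross = 33.5·15.5000 = 519.2500
edge 3: (18.5,3.5)→(20,13)  cross = 18.5·13 − 20·3.5 = 170.5000; (r_i+r_j)·cross = 38.5·170.5000 = 6564.2500
edge 4: (20,13)→(20,14.5)  cross = 20·14.5 − 20·13 = 30.0000; (r_i+r_j)·cross = 40·30.0000 = 1200.0000
edge 5: (20,14.5)→(17,36)  cross = 20·36 − 17·14.5 = 473.5000; (r_i+r_j)·cross = 37·473.5000 = 17519.5000
edge 6: (17,36)→(4,31.5)  cross = 17·31.5 − 4·36 = 391.5000; (r_i+r_j)·cross = 21·391.5000 = 8221.5000
edge 7: (4,31.5)→(2,17)  cross = 4·17 − 2·31.5 = 5.0000; (r_i+r_j)·cross = 6·5.0000 = 30.0000
edge 8: (2,17)→(2,4.5)  cross = 2·4.5 − 2·17 = -25.0000; (r_i+r_j)·cross = 4·-25.0000 = -100.0000
Σcross = 1035.7500 → A = |Σcross|/2 = 517.8750 mm²
Σ(r_i+r_j)·cross = 33812.1250 → first moment M = |Σ|/6 = 5635.3542
R_c = M/A = 5635.3542/517.8750 = 10.8817 mm
θ = 277° = 4.834562 rad
V = θ·R_c·A = 4.834562·10.8817·517.8750 = 27244.469 mm³

Volume = 27244.469 mm³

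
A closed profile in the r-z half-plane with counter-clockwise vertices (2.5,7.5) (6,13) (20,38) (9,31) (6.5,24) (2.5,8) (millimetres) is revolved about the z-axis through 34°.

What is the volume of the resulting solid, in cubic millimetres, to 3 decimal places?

Profile (r,z), 6 vertices: (2.5,7.5) (6,13) (20,38) (9,31) (6.5,24) (2.5,8)
edge 0: (2.5,7.5)→(6,13)  cross = 2.5·13 − 6·7.5 = -12.5000; (r_i+r_j)·cross = 8.5·-12.5000 = -106.2500
edge 1: (6,13)→(20,38)  cross = 6·38 − 20·13 = -32.0000; (r_i+r_j)·cross = 26·-32.0000 = -832.0000
edge 2: (20,38)→(9,31)  cross = 20·31 − 9·38 = 278.0000; (r_i+r_j)·cross = 29·278.0000 = 8062.0000
edge 3: (9,31)→(6.5,24)  cross = 9·24 − 6.5·31 = 14.5000; (r_i+r_j)·cross = 15.5·14.5000 = 224.7500
edge 4: (6.5,24)→(2.5,8)  cross = 6.5·8 − 2.5·24 = -8.0000; (r_i+r_j)·cross = 9·-8.0000 = -72.0000
edge 5: (2.5,8)→(2.5,7.5)  cross = 2.5·7.5 − 2.5·8 = -1.2500; (r_i+r_j)·cross = 5·-1.2500 = -6.2500
Σcross = 238.7500 → A = |Σcross|/2 = 119.3750 mm²
Σ(r_i+r_j)·cross = 7270.2500 → first moment M = |Σ|/6 = 1211.7083
R_c = M/A = 1211.7083/119.3750 = 10.1504 mm
θ = 34° = 0.593412 rad
V = θ·R_c·A = 0.593412·10.1504·119.3750 = 719.042 mm³

Volume = 719.042 mm³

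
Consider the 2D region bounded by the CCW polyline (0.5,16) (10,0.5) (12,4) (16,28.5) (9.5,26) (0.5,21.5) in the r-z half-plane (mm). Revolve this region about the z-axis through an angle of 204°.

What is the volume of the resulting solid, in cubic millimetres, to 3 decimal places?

Volume = 7398.808 mm³

Profile (r,z), 6 vertices: (0.5,16) (10,0.5) (12,4) (16,28.5) (9.5,26) (0.5,21.5)
edge 0: (0.5,16)→(10,0.5)  cross = 0.5·0.5 − 10·16 = -159.7500; (r_i+r_j)·cross = 10.5·-159.7500 = -1677.3750
edge 1: (10,0.5)→(12,4)  cross = 10·4 − 12·0.5 = 34.0000; (r_i+r_j)·cross = 22·34.0000 = 748.0000
edge 2: (12,4)→(16,28.5)  cross = 12·28.5 − 16·4 = 278.0000; (r_i+r_j)·cross = 28·278.0000 = 7784.0000
edge 3: (16,28.5)→(9.5,26)  cross = 16·26 − 9.5·28.5 = 145.2500; (r_i+r_j)·cross = 25.5·145.2500 = 3703.8750
edge 4: (9.5,26)→(0.5,21.5)  cross = 9.5·21.5 − 0.5·26 = 191.2500; (r_i+r_j)·cross = 10·191.2500 = 1912.5000
edge 5: (0.5,21.5)→(0.5,16)  cross = 0.5·16 − 0.5·21.5 = -2.7500; (r_i+r_j)·cross = 1·-2.7500 = -2.7500
Σcross = 486.0000 → A = |Σcross|/2 = 243.0000 mm²
Σ(r_i+r_j)·cross = 12468.2500 → first moment M = |Σ|/6 = 2078.0417
R_c = M/A = 2078.0417/243.0000 = 8.5516 mm
θ = 204° = 3.560472 rad
V = θ·R_c·A = 3.560472·8.5516·243.0000 = 7398.808 mm³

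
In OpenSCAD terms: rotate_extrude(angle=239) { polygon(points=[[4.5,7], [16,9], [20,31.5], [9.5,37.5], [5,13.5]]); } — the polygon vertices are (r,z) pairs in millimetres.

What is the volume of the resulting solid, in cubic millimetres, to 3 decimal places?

Volume = 15567.169 mm³

Profile (r,z), 5 vertices: (4.5,7) (16,9) (20,31.5) (9.5,37.5) (5,13.5)
edge 0: (4.5,7)→(16,9)  cross = 4.5·9 − 16·7 = -71.5000; (r_i+r_j)·cross = 20.5·-71.5000 = -1465.7500
edge 1: (16,9)→(20,31.5)  cross = 16·31.5 − 20·9 = 324.0000; (r_i+r_j)·cross = 36·324.0000 = 11664.0000
edge 2: (20,31.5)→(9.5,37.5)  cross = 20·37.5 − 9.5·31.5 = 450.7500; (r_i+r_j)·cross = 29.5·450.7500 = 13297.1250
edge 3: (9.5,37.5)→(5,13.5)  cross = 9.5·13.5 − 5·37.5 = -59.2500; (r_i+r_j)·cross = 14.5·-59.2500 = -859.1250
edge 4: (5,13.5)→(4.5,7)  cross = 5·7 − 4.5·13.5 = -25.7500; (r_i+r_j)·cross = 9.5·-25.7500 = -244.6250
Σcross = 618.2500 → A = |Σcross|/2 = 309.1250 mm²
Σ(r_i+r_j)·cross = 22391.6250 → first moment M = |Σ|/6 = 3731.9375
R_c = M/A = 3731.9375/309.1250 = 12.0726 mm
θ = 239° = 4.171337 rad
V = θ·R_c·A = 4.171337·12.0726·309.1250 = 15567.169 mm³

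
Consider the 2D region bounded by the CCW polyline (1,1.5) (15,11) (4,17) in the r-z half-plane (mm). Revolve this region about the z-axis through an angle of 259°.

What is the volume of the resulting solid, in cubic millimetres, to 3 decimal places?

Volume = 2840.320 mm³

Profile (r,z), 3 vertices: (1,1.5) (15,11) (4,17)
edge 0: (1,1.5)→(15,11)  cross = 1·11 − 15·1.5 = -11.5000; (r_i+r_j)·cross = 16·-11.5000 = -184.0000
edge 1: (15,11)→(4,17)  cross = 15·17 − 4·11 = 211.0000; (r_i+r_j)·cross = 19·211.0000 = 4009.0000
edge 2: (4,17)→(1,1.5)  cross = 4·1.5 − 1·17 = -11.0000; (r_i+r_j)·cross = 5·-11.0000 = -55.0000
Σcross = 188.5000 → A = |Σcross|/2 = 94.2500 mm²
Σ(r_i+r_j)·cross = 3770.0000 → first moment M = |Σ|/6 = 628.3333
R_c = M/A = 628.3333/94.2500 = 6.6667 mm
θ = 259° = 4.520403 rad
V = θ·R_c·A = 4.520403·6.6667·94.2500 = 2840.320 mm³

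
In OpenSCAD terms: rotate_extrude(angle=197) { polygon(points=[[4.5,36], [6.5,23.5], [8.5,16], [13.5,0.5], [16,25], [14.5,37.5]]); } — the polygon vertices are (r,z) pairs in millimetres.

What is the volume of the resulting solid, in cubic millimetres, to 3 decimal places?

Profile (r,z), 6 vertices: (4.5,36) (6.5,23.5) (8.5,16) (13.5,0.5) (16,25) (14.5,37.5)
edge 0: (4.5,36)→(6.5,23.5)  cross = 4.5·23.5 − 6.5·36 = -128.2500; (r_i+r_j)·cross = 11·-128.2500 = -1410.7500
edge 1: (6.5,23.5)→(8.5,16)  cross = 6.5·16 − 8.5·23.5 = -95.7500; (r_i+r_j)·cross = 15·-95.7500 = -1436.2500
edge 2: (8.5,16)→(13.5,0.5)  cross = 8.5·0.5 − 13.5·16 = -211.7500; (r_i+r_j)·cross = 22·-211.7500 = -4658.5000
edge 3: (13.5,0.5)→(16,25)  cross = 13.5·25 − 16·0.5 = 329.5000; (r_i+r_j)·cross = 29.5·329.5000 = 9720.2500
edge 4: (16,25)→(14.5,37.5)  cross = 16·37.5 − 14.5·25 = 237.5000; (r_i+r_j)·cross = 30.5·237.5000 = 7243.7500
edge 5: (14.5,37.5)→(4.5,36)  cross = 14.5·36 − 4.5·37.5 = 353.2500; (r_i+r_j)·cross = 19·353.2500 = 6711.7500
Σcross = 484.5000 → A = |Σcross|/2 = 242.2500 mm²
Σ(r_i+r_j)·cross = 16170.2500 → first moment M = |Σ|/6 = 2695.0417
R_c = M/A = 2695.0417/242.2500 = 11.1250 mm
θ = 197° = 3.438299 rad
V = θ·R_c·A = 3.438299·11.1250·242.2500 = 9266.358 mm³

Volume = 9266.358 mm³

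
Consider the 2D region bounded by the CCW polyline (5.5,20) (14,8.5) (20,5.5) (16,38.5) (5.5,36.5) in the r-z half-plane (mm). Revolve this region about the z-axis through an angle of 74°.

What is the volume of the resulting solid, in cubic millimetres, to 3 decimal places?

Profile (r,z), 5 vertices: (5.5,20) (14,8.5) (20,5.5) (16,38.5) (5.5,36.5)
edge 0: (5.5,20)→(14,8.5)  cross = 5.5·8.5 − 14·20 = -233.2500; (r_i+r_j)·cross = 19.5·-233.2500 = -4548.3750
edge 1: (14,8.5)→(20,5.5)  cross = 14·5.5 − 20·8.5 = -93.0000; (r_i+r_j)·cross = 34·-93.0000 = -3162.0000
edge 2: (20,5.5)→(16,38.5)  cross = 20·38.5 − 16·5.5 = 682.0000; (r_i+r_j)·cross = 36·682.0000 = 24552.0000
edge 3: (16,38.5)→(5.5,36.5)  cross = 16·36.5 − 5.5·38.5 = 372.2500; (r_i+r_j)·cross = 21.5·372.2500 = 8003.3750
edge 4: (5.5,36.5)→(5.5,20)  cross = 5.5·20 − 5.5·36.5 = -90.7500; (r_i+r_j)·cross = 11·-90.7500 = -998.2500
Σcross = 637.2500 → A = |Σcross|/2 = 318.6250 mm²
Σ(r_i+r_j)·cross = 23846.7500 → first moment M = |Σ|/6 = 3974.4583
R_c = M/A = 3974.4583/318.6250 = 12.4738 mm
θ = 74° = 1.291544 rad
V = θ·R_c·A = 1.291544·12.4738·318.6250 = 5133.186 mm³

Volume = 5133.186 mm³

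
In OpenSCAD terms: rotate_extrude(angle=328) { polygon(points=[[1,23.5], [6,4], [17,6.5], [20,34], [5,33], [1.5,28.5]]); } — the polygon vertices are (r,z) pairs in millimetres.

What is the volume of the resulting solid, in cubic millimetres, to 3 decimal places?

Volume = 26544.745 mm³

Profile (r,z), 6 vertices: (1,23.5) (6,4) (17,6.5) (20,34) (5,33) (1.5,28.5)
edge 0: (1,23.5)→(6,4)  cross = 1·4 − 6·23.5 = -137.0000; (r_i+r_j)·cross = 7·-137.0000 = -959.0000
edge 1: (6,4)→(17,6.5)  cross = 6·6.5 − 17·4 = -29.0000; (r_i+r_j)·cross = 23·-29.0000 = -667.0000
edge 2: (17,6.5)→(20,34)  cross = 17·34 − 20·6.5 = 448.0000; (r_i+r_j)·cross = 37·448.0000 = 16576.0000
edge 3: (20,34)→(5,33)  cross = 20·33 − 5·34 = 490.0000; (r_i+r_j)·cross = 25·490.0000 = 12250.0000
edge 4: (5,33)→(1.5,28.5)  cross = 5·28.5 − 1.5·33 = 93.0000; (r_i+r_j)·cross = 6.5·93.0000 = 604.5000
edge 5: (1.5,28.5)→(1,23.5)  cross = 1.5·23.5 − 1·28.5 = 6.7500; (r_i+r_j)·cross = 2.5·6.7500 = 16.8750
Σcross = 871.7500 → A = |Σcross|/2 = 435.8750 mm²
Σ(r_i+r_j)·cross = 27821.3750 → first moment M = |Σ|/6 = 4636.8958
R_c = M/A = 4636.8958/435.8750 = 10.6381 mm
θ = 328° = 5.724680 rad
V = θ·R_c·A = 5.724680·10.6381·435.8750 = 26544.745 mm³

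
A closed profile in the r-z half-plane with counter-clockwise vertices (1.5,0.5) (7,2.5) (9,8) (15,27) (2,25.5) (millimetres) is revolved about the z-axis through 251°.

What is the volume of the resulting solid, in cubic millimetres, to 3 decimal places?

Profile (r,z), 5 vertices: (1.5,0.5) (7,2.5) (9,8) (15,27) (2,25.5)
edge 0: (1.5,0.5)→(7,2.5)  cross = 1.5·2.5 − 7·0.5 = 0.2500; (r_i+r_j)·cross = 8.5·0.2500 = 2.1250
edge 1: (7,2.5)→(9,8)  cross = 7·8 − 9·2.5 = 33.5000; (r_i+r_j)·cross = 16·33.5000 = 536.0000
edge 2: (9,8)→(15,27)  cross = 9·27 − 15·8 = 123.0000; (r_i+r_j)·cross = 24·123.0000 = 2952.0000
edge 3: (15,27)→(2,25.5)  cross = 15·25.5 − 2·27 = 328.5000; (r_i+r_j)·cross = 17·328.5000 = 5584.5000
edge 4: (2,25.5)→(1.5,0.5)  cross = 2·0.5 − 1.5·25.5 = -37.2500; (r_i+r_j)·cross = 3.5·-37.2500 = -130.3750
Σcross = 448.0000 → A = |Σcross|/2 = 224.0000 mm²
Σ(r_i+r_j)·cross = 8944.2500 → first moment M = |Σ|/6 = 1490.7083
R_c = M/A = 1490.7083/224.0000 = 6.6549 mm
θ = 251° = 4.380776 rad
V = θ·R_c·A = 4.380776·6.6549·224.0000 = 6530.460 mm³

Volume = 6530.460 mm³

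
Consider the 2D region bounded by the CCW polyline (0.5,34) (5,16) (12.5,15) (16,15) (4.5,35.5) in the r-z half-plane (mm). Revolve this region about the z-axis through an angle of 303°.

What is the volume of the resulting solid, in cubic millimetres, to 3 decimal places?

Volume = 5607.191 mm³

Profile (r,z), 5 vertices: (0.5,34) (5,16) (12.5,15) (16,15) (4.5,35.5)
edge 0: (0.5,34)→(5,16)  cross = 0.5·16 − 5·34 = -162.0000; (r_i+r_j)·cross = 5.5·-162.0000 = -891.0000
edge 1: (5,16)→(12.5,15)  cross = 5·15 − 12.5·16 = -125.0000; (r_i+r_j)·cross = 17.5·-125.0000 = -2187.5000
edge 2: (12.5,15)→(16,15)  cross = 12.5·15 − 16·15 = -52.5000; (r_i+r_j)·cross = 28.5·-52.5000 = -1496.2500
edge 3: (16,15)→(4.5,35.5)  cross = 16·35.5 − 4.5·15 = 500.5000; (r_i+r_j)·cross = 20.5·500.5000 = 10260.2500
edge 4: (4.5,35.5)→(0.5,34)  cross = 4.5·34 − 0.5·35.5 = 135.2500; (r_i+r_j)·cross = 5·135.2500 = 676.2500
Σcross = 296.2500 → A = |Σcross|/2 = 148.1250 mm²
Σ(r_i+r_j)·cross = 6361.7500 → first moment M = |Σ|/6 = 1060.2917
R_c = M/A = 1060.2917/148.1250 = 7.1581 mm
θ = 303° = 5.288348 rad
V = θ·R_c·A = 5.288348·7.1581·148.1250 = 5607.191 mm³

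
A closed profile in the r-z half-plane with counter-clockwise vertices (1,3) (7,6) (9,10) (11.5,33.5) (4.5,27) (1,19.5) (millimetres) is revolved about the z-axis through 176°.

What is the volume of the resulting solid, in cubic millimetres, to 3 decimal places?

Profile (r,z), 6 vertices: (1,3) (7,6) (9,10) (11.5,33.5) (4.5,27) (1,19.5)
edge 0: (1,3)→(7,6)  cross = 1·6 − 7·3 = -15.0000; (r_i+r_j)·cross = 8·-15.0000 = -120.0000
edge 1: (7,6)→(9,10)  cross = 7·10 − 9·6 = 16.0000; (r_i+r_j)·cross = 16·16.0000 = 256.0000
edge 2: (9,10)→(11.5,33.5)  cross = 9·33.5 − 11.5·10 = 186.5000; (r_i+r_j)·cross = 20.5·186.5000 = 3823.2500
edge 3: (11.5,33.5)→(4.5,27)  cross = 11.5·27 − 4.5·33.5 = 159.7500; (r_i+r_j)·cross = 16·159.7500 = 2556.0000
edge 4: (4.5,27)→(1,19.5)  cross = 4.5·19.5 − 1·27 = 60.7500; (r_i+r_j)·cross = 5.5·60.7500 = 334.1250
edge 5: (1,19.5)→(1,3)  cross = 1·3 − 1·19.5 = -16.5000; (r_i+r_j)·cross = 2·-16.5000 = -33.0000
Σcross = 391.5000 → A = |Σcross|/2 = 195.7500 mm²
Σ(r_i+r_j)·cross = 6816.3750 → first moment M = |Σ|/6 = 1136.0625
R_c = M/A = 1136.0625/195.7500 = 5.8036 mm
θ = 176° = 3.071779 rad
V = θ·R_c·A = 3.071779·5.8036·195.7500 = 3489.733 mm³

Volume = 3489.733 mm³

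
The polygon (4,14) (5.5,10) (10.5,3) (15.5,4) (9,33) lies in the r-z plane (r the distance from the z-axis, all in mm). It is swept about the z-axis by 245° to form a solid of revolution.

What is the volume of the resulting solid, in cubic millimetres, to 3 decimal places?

Profile (r,z), 5 vertices: (4,14) (5.5,10) (10.5,3) (15.5,4) (9,33)
edge 0: (4,14)→(5.5,10)  cross = 4·10 − 5.5·14 = -37.0000; (r_i+r_j)·cross = 9.5·-37.0000 = -351.5000
edge 1: (5.5,10)→(10.5,3)  cross = 5.5·3 − 10.5·10 = -88.5000; (r_i+r_j)·cross = 16·-88.5000 = -1416.0000
edge 2: (10.5,3)→(15.5,4)  cross = 10.5·4 − 15.5·3 = -4.5000; (r_i+r_j)·cross = 26·-4.5000 = -117.0000
edge 3: (15.5,4)→(9,33)  cross = 15.5·33 − 9·4 = 475.5000; (r_i+r_j)·cross = 24.5·475.5000 = 11649.7500
edge 4: (9,33)→(4,14)  cross = 9·14 − 4·33 = -6.0000; (r_i+r_j)·cross = 13·-6.0000 = -78.0000
Σcross = 339.5000 → A = |Σcross|/2 = 169.7500 mm²
Σ(r_i+r_j)·cross = 9687.2500 → first moment M = |Σ|/6 = 1614.5417
R_c = M/A = 1614.5417/169.7500 = 9.5113 mm
θ = 245° = 4.276057 rad
V = θ·R_c·A = 4.276057·9.5113·169.7500 = 6903.872 mm³

Volume = 6903.872 mm³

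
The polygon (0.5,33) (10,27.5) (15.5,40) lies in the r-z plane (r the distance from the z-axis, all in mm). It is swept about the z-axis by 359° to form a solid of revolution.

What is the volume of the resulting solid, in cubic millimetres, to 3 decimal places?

Volume = 4045.574 mm³

Profile (r,z), 3 vertices: (0.5,33) (10,27.5) (15.5,40)
edge 0: (0.5,33)→(10,27.5)  cross = 0.5·27.5 − 10·33 = -316.2500; (r_i+r_j)·cross = 10.5·-316.2500 = -3320.6250
edge 1: (10,27.5)→(15.5,40)  cross = 10·40 − 15.5·27.5 = -26.2500; (r_i+r_j)·cross = 25.5·-26.2500 = -669.3750
edge 2: (15.5,40)→(0.5,33)  cross = 15.5·33 − 0.5·40 = 491.5000; (r_i+r_j)·cross = 16·491.5000 = 7864.0000
Σcross = 149.0000 → A = |Σcross|/2 = 74.5000 mm²
Σ(r_i+r_j)·cross = 3874.0000 → first moment M = |Σ|/6 = 645.6667
R_c = M/A = 645.6667/74.5000 = 8.6667 mm
θ = 359° = 6.265732 rad
V = θ·R_c·A = 6.265732·8.6667·74.5000 = 4045.574 mm³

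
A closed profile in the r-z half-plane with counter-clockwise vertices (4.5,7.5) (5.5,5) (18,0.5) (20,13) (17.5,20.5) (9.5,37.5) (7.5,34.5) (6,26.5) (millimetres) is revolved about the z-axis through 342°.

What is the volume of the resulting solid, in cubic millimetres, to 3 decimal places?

Volume = 25346.350 mm³

Profile (r,z), 8 vertices: (4.5,7.5) (5.5,5) (18,0.5) (20,13) (17.5,20.5) (9.5,37.5) (7.5,34.5) (6,26.5)
edge 0: (4.5,7.5)→(5.5,5)  cross = 4.5·5 − 5.5·7.5 = -18.7500; (r_i+r_j)·cross = 10·-18.7500 = -187.5000
edge 1: (5.5,5)→(18,0.5)  cross = 5.5·0.5 − 18·5 = -87.2500; (r_i+r_j)·cross = 23.5·-87.2500 = -2050.3750
edge 2: (18,0.5)→(20,13)  cross = 18·13 − 20·0.5 = 224.0000; (r_i+r_j)·cross = 38·224.0000 = 8512.0000
edge 3: (20,13)→(17.5,20.5)  cross = 20·20.5 − 17.5·13 = 182.5000; (r_i+r_j)·cross = 37.5·182.5000 = 6843.7500
edge 4: (17.5,20.5)→(9.5,37.5)  cross = 17.5·37.5 − 9.5·20.5 = 461.5000; (r_i+r_j)·cross = 27·461.5000 = 12460.5000
edge 5: (9.5,37.5)→(7.5,34.5)  cross = 9.5·34.5 − 7.5·37.5 = 46.5000; (r_i+r_j)·cross = 17·46.5000 = 790.5000
edge 6: (7.5,34.5)→(6,26.5)  cross = 7.5·26.5 − 6·34.5 = -8.2500; (r_i+r_j)·cross = 13.5·-8.2500 = -111.3750
edge 7: (6,26.5)→(4.5,7.5)  cross = 6·7.5 − 4.5·26.5 = -74.2500; (r_i+r_j)·cross = 10.5·-74.2500 = -779.6250
Σcross = 726.0000 → A = |Σcross|/2 = 363.0000 mm²
Σ(r_i+r_j)·cross = 25477.8750 → first moment M = |Σ|/6 = 4246.3125
R_c = M/A = 4246.3125/363.0000 = 11.6978 mm
θ = 342° = 5.969026 rad
V = θ·R_c·A = 5.969026·11.6978·363.0000 = 25346.350 mm³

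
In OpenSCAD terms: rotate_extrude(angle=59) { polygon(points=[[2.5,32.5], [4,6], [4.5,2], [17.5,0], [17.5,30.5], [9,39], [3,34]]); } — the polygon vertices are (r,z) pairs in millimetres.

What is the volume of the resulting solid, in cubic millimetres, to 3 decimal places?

Profile (r,z), 7 vertices: (2.5,32.5) (4,6) (4.5,2) (17.5,0) (17.5,30.5) (9,39) (3,34)
edge 0: (2.5,32.5)→(4,6)  cross = 2.5·6 − 4·32.5 = -115.0000; (r_i+r_j)·cross = 6.5·-115.0000 = -747.5000
edge 1: (4,6)→(4.5,2)  cross = 4·2 − 4.5·6 = -19.0000; (r_i+r_j)·cross = 8.5·-19.0000 = -161.5000
edge 2: (4.5,2)→(17.5,0)  cross = 4.5·0 − 17.5·2 = -35.0000; (r_i+r_j)·cross = 22·-35.0000 = -770.0000
edge 3: (17.5,0)→(17.5,30.5)  cross = 17.5·30.5 − 17.5·0 = 533.7500; (r_i+r_j)·cross = 35·533.7500 = 18681.2500
edge 4: (17.5,30.5)→(9,39)  cross = 17.5·39 − 9·30.5 = 408.0000; (r_i+r_j)·cross = 26.5·408.0000 = 10812.0000
edge 5: (9,39)→(3,34)  cross = 9·34 − 3·39 = 189.0000; (r_i+r_j)·cross = 12·189.0000 = 2268.0000
edge 6: (3,34)→(2.5,32.5)  cross = 3·32.5 − 2.5·34 = 12.5000; (r_i+r_j)·cross = 5.5·12.5000 = 68.7500
Σcross = 974.2500 → A = |Σcross|/2 = 487.1250 mm²
Σ(r_i+r_j)·cross = 30151.0000 → first moment M = |Σ|/6 = 5025.1667
R_c = M/A = 5025.1667/487.1250 = 10.3160 mm
θ = 59° = 1.029744 rad
V = θ·R_c·A = 1.029744·10.3160·487.1250 = 5174.637 mm³

Volume = 5174.637 mm³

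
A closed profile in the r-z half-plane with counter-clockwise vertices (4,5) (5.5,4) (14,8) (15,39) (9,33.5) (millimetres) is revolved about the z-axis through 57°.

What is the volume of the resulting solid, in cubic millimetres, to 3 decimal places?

Profile (r,z), 5 vertices: (4,5) (5.5,4) (14,8) (15,39) (9,33.5)
edge 0: (4,5)→(5.5,4)  cross = 4·4 − 5.5·5 = -11.5000; (r_i+r_j)·cross = 9.5·-11.5000 = -109.2500
edge 1: (5.5,4)→(14,8)  cross = 5.5·8 − 14·4 = -12.0000; (r_i+r_j)·cross = 19.5·-12.0000 = -234.0000
edge 2: (14,8)→(15,39)  cross = 14·39 − 15·8 = 426.0000; (r_i+r_j)·cross = 29·426.0000 = 12354.0000
edge 3: (15,39)→(9,33.5)  cross = 15·33.5 − 9·39 = 151.5000; (r_i+r_j)·cross = 24·151.5000 = 3636.0000
edge 4: (9,33.5)→(4,5)  cross = 9·5 − 4·33.5 = -89.0000; (r_i+r_j)·cross = 13·-89.0000 = -1157.0000
Σcross = 465.0000 → A = |Σcross|/2 = 232.5000 mm²
Σ(r_i+r_j)·cross = 14489.7500 → first moment M = |Σ|/6 = 2414.9583
R_c = M/A = 2414.9583/232.5000 = 10.3869 mm
θ = 57° = 0.994838 rad
V = θ·R_c·A = 0.994838·10.3869·232.5000 = 2402.492 mm³

Volume = 2402.492 mm³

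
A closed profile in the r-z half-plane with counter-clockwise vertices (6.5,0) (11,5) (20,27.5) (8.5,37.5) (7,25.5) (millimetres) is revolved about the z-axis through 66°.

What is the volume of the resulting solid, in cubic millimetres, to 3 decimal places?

Profile (r,z), 5 vertices: (6.5,0) (11,5) (20,27.5) (8.5,37.5) (7,25.5)
edge 0: (6.5,0)→(11,5)  cross = 6.5·5 − 11·0 = 32.5000; (r_i+r_j)·cross = 17.5·32.5000 = 568.7500
edge 1: (11,5)→(20,27.5)  cross = 11·27.5 − 20·5 = 202.5000; (r_i+r_j)·cross = 31·202.5000 = 6277.5000
edge 2: (20,27.5)→(8.5,37.5)  cross = 20·37.5 − 8.5·27.5 = 516.2500; (r_i+r_j)·cross = 28.5·516.2500 = 14713.1250
edge 3: (8.5,37.5)→(7,25.5)  cross = 8.5·25.5 − 7·37.5 = -45.7500; (r_i+r_j)·cross = 15.5·-45.7500 = -709.1250
edge 4: (7,25.5)→(6.5,0)  cross = 7·0 − 6.5·25.5 = -165.7500; (r_i+r_j)·cross = 13.5·-165.7500 = -2237.6250
Σcross = 539.7500 → A = |Σcross|/2 = 269.8750 mm²
Σ(r_i+r_j)·cross = 18612.6250 → first moment M = |Σ|/6 = 3102.1042
R_c = M/A = 3102.1042/269.8750 = 11.4946 mm
θ = 66° = 1.151917 rad
V = θ·R_c·A = 1.151917·11.4946·269.8750 = 3573.367 mm³

Volume = 3573.367 mm³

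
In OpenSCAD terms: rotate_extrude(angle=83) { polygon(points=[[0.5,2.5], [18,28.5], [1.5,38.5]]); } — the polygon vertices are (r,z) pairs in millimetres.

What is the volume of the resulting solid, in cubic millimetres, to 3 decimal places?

Volume = 2916.562 mm³

Profile (r,z), 3 vertices: (0.5,2.5) (18,28.5) (1.5,38.5)
edge 0: (0.5,2.5)→(18,28.5)  cross = 0.5·28.5 − 18·2.5 = -30.7500; (r_i+r_j)·cross = 18.5·-30.7500 = -568.8750
edge 1: (18,28.5)→(1.5,38.5)  cross = 18·38.5 − 1.5·28.5 = 650.2500; (r_i+r_j)·cross = 19.5·650.2500 = 12679.8750
edge 2: (1.5,38.5)→(0.5,2.5)  cross = 1.5·2.5 − 0.5·38.5 = -15.5000; (r_i+r_j)·cross = 2·-15.5000 = -31.0000
Σcross = 604.0000 → A = |Σcross|/2 = 302.0000 mm²
Σ(r_i+r_j)·cross = 12080.0000 → first moment M = |Σ|/6 = 2013.3333
R_c = M/A = 2013.3333/302.0000 = 6.6667 mm
θ = 83° = 1.448623 rad
V = θ·R_c·A = 1.448623·6.6667·302.0000 = 2916.562 mm³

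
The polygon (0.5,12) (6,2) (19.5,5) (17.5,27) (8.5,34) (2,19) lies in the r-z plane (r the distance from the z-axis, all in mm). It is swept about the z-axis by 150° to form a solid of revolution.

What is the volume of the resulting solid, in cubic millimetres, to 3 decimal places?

Volume = 11376.492 mm³

Profile (r,z), 6 vertices: (0.5,12) (6,2) (19.5,5) (17.5,27) (8.5,34) (2,19)
edge 0: (0.5,12)→(6,2)  cross = 0.5·2 − 6·12 = -71.0000; (r_i+r_j)·cross = 6.5·-71.0000 = -461.5000
edge 1: (6,2)→(19.5,5)  cross = 6·5 − 19.5·2 = -9.0000; (r_i+r_j)·cross = 25.5·-9.0000 = -229.5000
edge 2: (19.5,5)→(17.5,27)  cross = 19.5·27 − 17.5·5 = 439.0000; (r_i+r_j)·cross = 37·439.0000 = 16243.0000
edge 3: (17.5,27)→(8.5,34)  cross = 17.5·34 − 8.5·27 = 365.5000; (r_i+r_j)·cross = 26·365.5000 = 9503.0000
edge 4: (8.5,34)→(2,19)  cross = 8.5·19 − 2·34 = 93.5000; (r_i+r_j)·cross = 10.5·93.5000 = 981.7500
edge 5: (2,19)→(0.5,12)  cross = 2·12 − 0.5·19 = 14.5000; (r_i+r_j)·cross = 2.5·14.5000 = 36.2500
Σcross = 832.5000 → A = |Σcross|/2 = 416.2500 mm²
Σ(r_i+r_j)·cross = 26073.0000 → first moment M = |Σ|/6 = 4345.5000
R_c = M/A = 4345.5000/416.2500 = 10.4396 mm
θ = 150° = 2.617994 rad
V = θ·R_c·A = 2.617994·10.4396·416.2500 = 11376.492 mm³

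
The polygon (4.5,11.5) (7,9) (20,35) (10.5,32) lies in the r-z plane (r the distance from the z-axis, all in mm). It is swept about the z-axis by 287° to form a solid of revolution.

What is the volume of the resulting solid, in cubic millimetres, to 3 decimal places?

Profile (r,z), 4 vertices: (4.5,11.5) (7,9) (20,35) (10.5,32)
edge 0: (4.5,11.5)→(7,9)  cross = 4.5·9 − 7·11.5 = -40.0000; (r_i+r_j)·cross = 11.5·-40.0000 = -460.0000
edge 1: (7,9)→(20,35)  cross = 7·35 − 20·9 = 65.0000; (r_i+r_j)·cross = 27·65.0000 = 1755.0000
edge 2: (20,35)→(10.5,32)  cross = 20·32 − 10.5·35 = 272.5000; (r_i+r_j)·cross = 30.5·272.5000 = 8311.2500
edge 3: (10.5,32)→(4.5,11.5)  cross = 10.5·11.5 − 4.5·32 = -23.2500; (r_i+r_j)·cross = 15·-23.2500 = -348.7500
Σcross = 274.2500 → A = |Σcross|/2 = 137.1250 mm²
Σ(r_i+r_j)·cross = 9257.5000 → first moment M = |Σ|/6 = 1542.9167
R_c = M/A = 1542.9167/137.1250 = 11.2519 mm
θ = 287° = 5.009095 rad
V = θ·R_c·A = 5.009095·11.2519·137.1250 = 7728.616 mm³

Volume = 7728.616 mm³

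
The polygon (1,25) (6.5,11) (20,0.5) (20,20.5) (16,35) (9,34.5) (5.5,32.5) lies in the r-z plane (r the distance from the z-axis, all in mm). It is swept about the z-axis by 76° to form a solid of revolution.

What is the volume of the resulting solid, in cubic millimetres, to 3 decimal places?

Volume = 6766.941 mm³

Profile (r,z), 7 vertices: (1,25) (6.5,11) (20,0.5) (20,20.5) (16,35) (9,34.5) (5.5,32.5)
edge 0: (1,25)→(6.5,11)  cross = 1·11 − 6.5·25 = -151.5000; (r_i+r_j)·cross = 7.5·-151.5000 = -1136.2500
edge 1: (6.5,11)→(20,0.5)  cross = 6.5·0.5 − 20·11 = -216.7500; (r_i+r_j)·cross = 26.5·-216.7500 = -5743.8750
edge 2: (20,0.5)→(20,20.5)  cross = 20·20.5 − 20·0.5 = 400.0000; (r_i+r_j)·cross = 40·400.0000 = 16000.0000
edge 3: (20,20.5)→(16,35)  cross = 20·35 − 16·20.5 = 372.0000; (r_i+r_j)·cross = 36·372.0000 = 13392.0000
edge 4: (16,35)→(9,34.5)  cross = 16·34.5 − 9·35 = 237.0000; (r_i+r_j)·cross = 25·237.0000 = 5925.0000
edge 5: (9,34.5)→(5.5,32.5)  cross = 9·32.5 − 5.5·34.5 = 102.7500; (r_i+r_j)·cross = 14.5·102.7500 = 1489.8750
edge 6: (5.5,32.5)→(1,25)  cross = 5.5·25 − 1·32.5 = 105.0000; (r_i+r_j)·cross = 6.5·105.0000 = 682.5000
Σcross = 848.5000 → A = |Σcross|/2 = 424.2500 mm²
Σ(r_i+r_j)·cross = 30609.2500 → first moment M = |Σ|/6 = 5101.5417
R_c = M/A = 5101.5417/424.2500 = 12.0248 mm
θ = 76° = 1.326450 rad
V = θ·R_c·A = 1.326450·12.0248·424.2500 = 6766.941 mm³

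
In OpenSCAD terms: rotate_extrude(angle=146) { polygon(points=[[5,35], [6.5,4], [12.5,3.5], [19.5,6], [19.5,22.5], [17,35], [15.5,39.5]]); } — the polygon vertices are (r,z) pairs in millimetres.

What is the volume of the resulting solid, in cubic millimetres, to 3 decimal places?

Volume = 13622.256 mm³

Profile (r,z), 7 vertices: (5,35) (6.5,4) (12.5,3.5) (19.5,6) (19.5,22.5) (17,35) (15.5,39.5)
edge 0: (5,35)→(6.5,4)  cross = 5·4 − 6.5·35 = -207.5000; (r_i+r_j)·cross = 11.5·-207.5000 = -2386.2500
edge 1: (6.5,4)→(12.5,3.5)  cross = 6.5·3.5 − 12.5·4 = -27.2500; (r_i+r_j)·cross = 19·-27.2500 = -517.7500
edge 2: (12.5,3.5)→(19.5,6)  cross = 12.5·6 − 19.5·3.5 = 6.7500; (r_i+r_j)·cross = 32·6.7500 = 216.0000
edge 3: (19.5,6)→(19.5,22.5)  cross = 19.5·22.5 − 19.5·6 = 321.7500; (r_i+r_j)·cross = 39·321.7500 = 12548.2500
edge 4: (19.5,22.5)→(17,35)  cross = 19.5·35 − 17·22.5 = 300.0000; (r_i+r_j)·cross = 36.5·300.0000 = 10950.0000
edge 5: (17,35)→(15.5,39.5)  cross = 17·39.5 − 15.5·35 = 129.0000; (r_i+r_j)·cross = 32.5·129.0000 = 4192.5000
edge 6: (15.5,39.5)→(5,35)  cross = 15.5·35 − 5·39.5 = 345.0000; (r_i+r_j)·cross = 20.5·345.0000 = 7072.5000
Σcross = 867.7500 → A = |Σcross|/2 = 433.8750 mm²
Σ(r_i+r_j)·cross = 32075.2500 → first moment M = |Σ|/6 = 5345.8750
R_c = M/A = 5345.8750/433.8750 = 12.3212 mm
θ = 146° = 2.548181 rad
V = θ·R_c·A = 2.548181·12.3212·433.8750 = 13622.256 mm³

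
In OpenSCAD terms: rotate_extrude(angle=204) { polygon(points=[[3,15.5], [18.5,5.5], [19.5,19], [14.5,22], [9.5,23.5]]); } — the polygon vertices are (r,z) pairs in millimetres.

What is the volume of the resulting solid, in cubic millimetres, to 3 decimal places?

Profile (r,z), 5 vertices: (3,15.5) (18.5,5.5) (19.5,19) (14.5,22) (9.5,23.5)
edge 0: (3,15.5)→(18.5,5.5)  cross = 3·5.5 − 18.5·15.5 = -270.2500; (r_i+r_j)·cross = 21.5·-270.2500 = -5810.3750
edge 1: (18.5,5.5)→(19.5,19)  cross = 18.5·19 − 19.5·5.5 = 244.2500; (r_i+r_j)·cross = 38·244.2500 = 9281.5000
edge 2: (19.5,19)→(14.5,22)  cross = 19.5·22 − 14.5·19 = 153.5000; (r_i+r_j)·cross = 34·153.5000 = 5219.0000
edge 3: (14.5,22)→(9.5,23.5)  cross = 14.5·23.5 − 9.5·22 = 131.7500; (r_i+r_j)·cross = 24·131.7500 = 3162.0000
edge 4: (9.5,23.5)→(3,15.5)  cross = 9.5·15.5 − 3·23.5 = 76.7500; (r_i+r_j)·cross = 12.5·76.7500 = 959.3750
Σcross = 336.0000 → A = |Σcross|/2 = 168.0000 mm²
Σ(r_i+r_j)·cross = 12811.5000 → first moment M = |Σ|/6 = 2135.2500
R_c = M/A = 2135.2500/168.0000 = 12.7098 mm
θ = 204° = 3.560472 rad
V = θ·R_c·A = 3.560472·12.7098·168.0000 = 7602.497 mm³

Volume = 7602.497 mm³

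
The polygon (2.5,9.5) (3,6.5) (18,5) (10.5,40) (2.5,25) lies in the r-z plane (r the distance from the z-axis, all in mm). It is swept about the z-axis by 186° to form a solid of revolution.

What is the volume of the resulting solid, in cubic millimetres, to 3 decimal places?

Volume = 10135.596 mm³

Profile (r,z), 5 vertices: (2.5,9.5) (3,6.5) (18,5) (10.5,40) (2.5,25)
edge 0: (2.5,9.5)→(3,6.5)  cross = 2.5·6.5 − 3·9.5 = -12.2500; (r_i+r_j)·cross = 5.5·-12.2500 = -67.3750
edge 1: (3,6.5)→(18,5)  cross = 3·5 − 18·6.5 = -102.0000; (r_i+r_j)·cross = 21·-102.0000 = -2142.0000
edge 2: (18,5)→(10.5,40)  cross = 18·40 − 10.5·5 = 667.5000; (r_i+r_j)·cross = 28.5·667.5000 = 19023.7500
edge 3: (10.5,40)→(2.5,25)  cross = 10.5·25 − 2.5·40 = 162.5000; (r_i+r_j)·cross = 13·162.5000 = 2112.5000
edge 4: (2.5,25)→(2.5,9.5)  cross = 2.5·9.5 − 2.5·25 = -38.7500; (r_i+r_j)·cross = 5·-38.7500 = -193.7500
Σcross = 677.0000 → A = |Σcross|/2 = 338.5000 mm²
Σ(r_i+r_j)·cross = 18733.1250 → first moment M = |Σ|/6 = 3122.1875
R_c = M/A = 3122.1875/338.5000 = 9.2236 mm
θ = 186° = 3.246312 rad
V = θ·R_c·A = 3.246312·9.2236·338.5000 = 10135.596 mm³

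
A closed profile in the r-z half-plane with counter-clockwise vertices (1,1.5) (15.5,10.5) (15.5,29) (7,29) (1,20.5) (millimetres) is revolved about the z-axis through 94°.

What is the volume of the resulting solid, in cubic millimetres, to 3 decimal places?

Volume = 4129.722 mm³

Profile (r,z), 5 vertices: (1,1.5) (15.5,10.5) (15.5,29) (7,29) (1,20.5)
edge 0: (1,1.5)→(15.5,10.5)  cross = 1·10.5 − 15.5·1.5 = -12.7500; (r_i+r_j)·cross = 16.5·-12.7500 = -210.3750
edge 1: (15.5,10.5)→(15.5,29)  cross = 15.5·29 − 15.5·10.5 = 286.7500; (r_i+r_j)·cross = 31·286.7500 = 8889.2500
edge 2: (15.5,29)→(7,29)  cross = 15.5·29 − 7·29 = 246.5000; (r_i+r_j)·cross = 22.5·246.5000 = 5546.2500
edge 3: (7,29)→(1,20.5)  cross = 7·20.5 − 1·29 = 114.5000; (r_i+r_j)·cross = 8·114.5000 = 916.0000
edge 4: (1,20.5)→(1,1.5)  cross = 1·1.5 − 1·20.5 = -19.0000; (r_i+r_j)·cross = 2·-19.0000 = -38.0000
Σcross = 616.0000 → A = |Σcross|/2 = 308.0000 mm²
Σ(r_i+r_j)·cross = 15103.1250 → first moment M = |Σ|/6 = 2517.1875
R_c = M/A = 2517.1875/308.0000 = 8.1727 mm
θ = 94° = 1.640609 rad
V = θ·R_c·A = 1.640609·8.1727·308.0000 = 4129.722 mm³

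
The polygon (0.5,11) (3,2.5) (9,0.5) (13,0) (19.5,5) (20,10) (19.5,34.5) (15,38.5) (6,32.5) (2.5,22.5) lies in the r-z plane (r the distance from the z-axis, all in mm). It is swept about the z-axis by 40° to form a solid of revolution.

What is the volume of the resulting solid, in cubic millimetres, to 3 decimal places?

Volume = 4520.475 mm³

Profile (r,z), 10 vertices: (0.5,11) (3,2.5) (9,0.5) (13,0) (19.5,5) (20,10) (19.5,34.5) (15,38.5) (6,32.5) (2.5,22.5)
edge 0: (0.5,11)→(3,2.5)  cross = 0.5·2.5 − 3·11 = -31.7500; (r_i+r_j)·cross = 3.5·-31.7500 = -111.1250
edge 1: (3,2.5)→(9,0.5)  cross = 3·0.5 − 9·2.5 = -21.0000; (r_i+r_j)·cross = 12·-21.0000 = -252.0000
edge 2: (9,0.5)→(13,0)  cross = 9·0 − 13·0.5 = -6.5000; (r_i+r_j)·cross = 22·-6.5000 = -143.0000
edge 3: (13,0)→(19.5,5)  cross = 13·5 − 19.5·0 = 65.0000; (r_i+r_j)·cross = 32.5·65.0000 = 2112.5000
edge 4: (19.5,5)→(20,10)  cross = 19.5·10 − 20·5 = 95.0000; (r_i+r_j)·cross = 39.5·95.0000 = 3752.5000
edge 5: (20,10)→(19.5,34.5)  cross = 20·34.5 − 19.5·10 = 495.0000; (r_i+r_j)·cross = 39.5·495.0000 = 19552.5000
edge 6: (19.5,34.5)→(15,38.5)  cross = 19.5·38.5 − 15·34.5 = 233.2500; (r_i+r_j)·cross = 34.5·233.2500 = 8047.1250
edge 7: (15,38.5)→(6,32.5)  cross = 15·32.5 − 6·38.5 = 256.5000; (r_i+r_j)·cross = 21·256.5000 = 5386.5000
edge 8: (6,32.5)→(2.5,22.5)  cross = 6·22.5 − 2.5·32.5 = 53.7500; (r_i+r_j)·cross = 8.5·53.7500 = 456.8750
edge 9: (2.5,22.5)→(0.5,11)  cross = 2.5·11 − 0.5·22.5 = 16.2500; (r_i+r_j)·cross = 3·16.2500 = 48.7500
Σcross = 1155.5000 → A = |Σcross|/2 = 577.7500 mm²
Σ(r_i+r_j)·cross = 38850.6250 → first moment M = |Σ|/6 = 6475.1042
R_c = M/A = 6475.1042/577.7500 = 11.2074 mm
θ = 40° = 0.698132 rad
V = θ·R_c·A = 0.698132·11.2074·577.7500 = 4520.475 mm³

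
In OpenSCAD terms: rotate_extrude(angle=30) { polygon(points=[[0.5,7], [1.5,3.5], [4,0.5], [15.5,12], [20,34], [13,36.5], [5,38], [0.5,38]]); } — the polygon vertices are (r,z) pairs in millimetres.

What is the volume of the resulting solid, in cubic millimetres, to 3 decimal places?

Profile (r,z), 8 vertices: (0.5,7) (1.5,3.5) (4,0.5) (15.5,12) (20,34) (13,36.5) (5,38) (0.5,38)
edge 0: (0.5,7)→(1.5,3.5)  cross = 0.5·3.5 − 1.5·7 = -8.7500; (r_i+r_j)·cross = 2·-8.7500 = -17.5000
edge 1: (1.5,3.5)→(4,0.5)  cross = 1.5·0.5 − 4·3.5 = -13.2500; (r_i+r_j)·cross = 5.5·-13.2500 = -72.8750
edge 2: (4,0.5)→(15.5,12)  cross = 4·12 − 15.5·0.5 = 40.2500; (r_i+r_j)·cross = 19.5·40.2500 = 784.8750
edge 3: (15.5,12)→(20,34)  cross = 15.5·34 − 20·12 = 287.0000; (r_i+r_j)·cross = 35.5·287.0000 = 10188.5000
edge 4: (20,34)→(13,36.5)  cross = 20·36.5 − 13·34 = 288.0000; (r_i+r_j)·cross = 33·288.0000 = 9504.0000
edge 5: (13,36.5)→(5,38)  cross = 13·38 − 5·36.5 = 311.5000; (r_i+r_j)·cross = 18·311.5000 = 5607.0000
edge 6: (5,38)→(0.5,38)  cross = 5·38 − 0.5·38 = 171.0000; (r_i+r_j)·cross = 5.5·171.0000 = 940.5000
edge 7: (0.5,38)→(0.5,7)  cross = 0.5·7 − 0.5·38 = -15.5000; (r_i+r_j)·cross = 1·-15.5000 = -15.5000
Σcross = 1060.2500 → A = |Σcross|/2 = 530.1250 mm²
Σ(r_i+r_j)·cross = 26919.0000 → first moment M = |Σ|/6 = 4486.5000
R_c = M/A = 4486.5000/530.1250 = 8.4631 mm
θ = 30° = 0.523599 rad
V = θ·R_c·A = 0.523599·8.4631·530.1250 = 2349.126 mm³

Volume = 2349.126 mm³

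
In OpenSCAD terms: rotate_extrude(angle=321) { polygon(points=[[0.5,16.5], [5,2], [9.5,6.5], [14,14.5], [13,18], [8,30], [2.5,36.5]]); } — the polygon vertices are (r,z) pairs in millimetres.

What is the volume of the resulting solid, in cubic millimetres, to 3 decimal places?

Profile (r,z), 7 vertices: (0.5,16.5) (5,2) (9.5,6.5) (14,14.5) (13,18) (8,30) (2.5,36.5)
edge 0: (0.5,16.5)→(5,2)  cross = 0.5·2 − 5·16.5 = -81.5000; (r_i+r_j)·cross = 5.5·-81.5000 = -448.2500
edge 1: (5,2)→(9.5,6.5)  cross = 5·6.5 − 9.5·2 = 13.5000; (r_i+r_j)·cross = 14.5·13.5000 = 195.7500
edge 2: (9.5,6.5)→(14,14.5)  cross = 9.5·14.5 − 14·6.5 = 46.7500; (r_i+r_j)·cross = 23.5·46.7500 = 1098.6250
edge 3: (14,14.5)→(13,18)  cross = 14·18 − 13·14.5 = 63.5000; (r_i+r_j)·cross = 27·63.5000 = 1714.5000
edge 4: (13,18)→(8,30)  cross = 13·30 − 8·18 = 246.0000; (r_i+r_j)·cross = 21·246.0000 = 5166.0000
edge 5: (8,30)→(2.5,36.5)  cross = 8·36.5 − 2.5·30 = 217.0000; (r_i+r_j)·cross = 10.5·217.0000 = 2278.5000
edge 6: (2.5,36.5)→(0.5,16.5)  cross = 2.5·16.5 − 0.5·36.5 = 23.0000; (r_i+r_j)·cross = 3·23.0000 = 69.0000
Σcross = 528.2500 → A = |Σcross|/2 = 264.1250 mm²
Σ(r_i+r_j)·cross = 10074.1250 → first moment M = |Σ|/6 = 1679.0208
R_c = M/A = 1679.0208/264.1250 = 6.3569 mm
θ = 321° = 5.602507 rad
V = θ·R_c·A = 5.602507·6.3569·264.1250 = 9406.726 mm³

Volume = 9406.726 mm³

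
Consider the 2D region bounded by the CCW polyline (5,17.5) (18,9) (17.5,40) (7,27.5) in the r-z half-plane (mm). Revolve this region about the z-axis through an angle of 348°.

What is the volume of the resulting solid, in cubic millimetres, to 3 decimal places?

Profile (r,z), 4 vertices: (5,17.5) (18,9) (17.5,40) (7,27.5)
edge 0: (5,17.5)→(18,9)  cross = 5·9 − 18·17.5 = -270.0000; (r_i+r_j)·cross = 23·-270.0000 = -6210.0000
edge 1: (18,9)→(17.5,40)  cross = 18·40 − 17.5·9 = 562.5000; (r_i+r_j)·cross = 35.5·562.5000 = 19968.7500
edge 2: (17.5,40)→(7,27.5)  cross = 17.5·27.5 − 7·40 = 201.2500; (r_i+r_j)·cross = 24.5·201.2500 = 4930.6250
edge 3: (7,27.5)→(5,17.5)  cross = 7·17.5 − 5·27.5 = -15.0000; (r_i+r_j)·cross = 12·-15.0000 = -180.0000
Σcross = 478.7500 → A = |Σcross|/2 = 239.3750 mm²
Σ(r_i+r_j)·cross = 18509.3750 → first moment M = |Σ|/6 = 3084.8958
R_c = M/A = 3084.8958/239.3750 = 12.8873 mm
θ = 348° = 6.073746 rad
V = θ·R_c·A = 6.073746·12.8873·239.3750 = 18736.873 mm³

Volume = 18736.873 mm³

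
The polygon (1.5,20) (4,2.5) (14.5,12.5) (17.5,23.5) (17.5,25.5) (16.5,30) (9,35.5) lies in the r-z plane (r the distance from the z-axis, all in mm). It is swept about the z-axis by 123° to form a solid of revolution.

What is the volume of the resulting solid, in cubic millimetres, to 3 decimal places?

Volume = 6401.266 mm³

Profile (r,z), 7 vertices: (1.5,20) (4,2.5) (14.5,12.5) (17.5,23.5) (17.5,25.5) (16.5,30) (9,35.5)
edge 0: (1.5,20)→(4,2.5)  cross = 1.5·2.5 − 4·20 = -76.2500; (r_i+r_j)·cross = 5.5·-76.2500 = -419.3750
edge 1: (4,2.5)→(14.5,12.5)  cross = 4·12.5 − 14.5·2.5 = 13.7500; (r_i+r_j)·cross = 18.5·13.7500 = 254.3750
edge 2: (14.5,12.5)→(17.5,23.5)  cross = 14.5·23.5 − 17.5·12.5 = 122.0000; (r_i+r_j)·cross = 32·122.0000 = 3904.0000
edge 3: (17.5,23.5)→(17.5,25.5)  cross = 17.5·25.5 − 17.5·23.5 = 35.0000; (r_i+r_j)·cross = 35·35.0000 = 1225.0000
edge 4: (17.5,25.5)→(16.5,30)  cross = 17.5·30 − 16.5·25.5 = 104.2500; (r_i+r_j)·cross = 34·104.2500 = 3544.5000
edge 5: (16.5,30)→(9,35.5)  cross = 16.5·35.5 − 9·30 = 315.7500; (r_i+r_j)·cross = 25.5·315.7500 = 8051.6250
edge 6: (9,35.5)→(1.5,20)  cross = 9·20 − 1.5·35.5 = 126.7500; (r_i+r_j)·cross = 10.5·126.7500 = 1330.8750
Σcross = 641.2500 → A = |Σcross|/2 = 320.6250 mm²
Σ(r_i+r_j)·cross = 17891.0000 → first moment M = |Σ|/6 = 2981.8333
R_c = M/A = 2981.8333/320.6250 = 9.3001 mm
θ = 123° = 2.146755 rad
V = θ·R_c·A = 2.146755·9.3001·320.6250 = 6401.266 mm³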